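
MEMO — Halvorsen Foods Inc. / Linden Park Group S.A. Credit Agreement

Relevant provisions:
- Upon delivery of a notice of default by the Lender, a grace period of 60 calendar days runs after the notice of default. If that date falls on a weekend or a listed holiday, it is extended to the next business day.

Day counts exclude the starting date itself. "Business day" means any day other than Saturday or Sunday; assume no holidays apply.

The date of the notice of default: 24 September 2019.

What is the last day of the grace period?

25 November 2019

Adding 60 calendar days to 24 September 2019 gives 23 November 2019, which is the last day of the grace period. That falls on a Saturday, so it rolls to the next business day, Monday, 25 November 2019.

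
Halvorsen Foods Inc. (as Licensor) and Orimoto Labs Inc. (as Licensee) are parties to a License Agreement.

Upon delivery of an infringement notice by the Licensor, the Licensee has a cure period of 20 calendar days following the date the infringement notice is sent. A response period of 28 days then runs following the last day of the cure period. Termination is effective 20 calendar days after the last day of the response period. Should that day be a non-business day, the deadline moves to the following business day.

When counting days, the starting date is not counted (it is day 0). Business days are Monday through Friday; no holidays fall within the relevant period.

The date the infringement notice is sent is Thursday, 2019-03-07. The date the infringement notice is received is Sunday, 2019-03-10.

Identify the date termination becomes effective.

Adding 20 calendar days to 2019-03-07 gives 2019-03-27, which is the last day of the cure period.
Adding 28 calendar days to 2019-03-27 gives 2019-04-24, which is the last day of the response period.
The date termination becomes effective: 2019-04-24 + 20 days = 2019-05-14. 2019-05-14 is a Tuesday, so no roll-forward applies.

2019-05-14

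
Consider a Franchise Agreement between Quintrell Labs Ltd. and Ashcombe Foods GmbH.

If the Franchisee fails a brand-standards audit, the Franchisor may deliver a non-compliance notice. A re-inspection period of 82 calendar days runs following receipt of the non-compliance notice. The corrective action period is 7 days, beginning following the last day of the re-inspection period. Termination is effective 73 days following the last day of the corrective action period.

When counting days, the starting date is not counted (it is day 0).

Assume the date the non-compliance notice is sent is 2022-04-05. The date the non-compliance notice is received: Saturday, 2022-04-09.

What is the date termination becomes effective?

2022-09-18

The last day of the re-inspection period: 82 calendar days after 2022-04-09 is 2022-06-30.
The last day of the corrective action period: 2022-06-30 + 7 days = 2022-07-07.
The date termination becomes effective: 2022-07-07 + 73 days = 2022-09-18.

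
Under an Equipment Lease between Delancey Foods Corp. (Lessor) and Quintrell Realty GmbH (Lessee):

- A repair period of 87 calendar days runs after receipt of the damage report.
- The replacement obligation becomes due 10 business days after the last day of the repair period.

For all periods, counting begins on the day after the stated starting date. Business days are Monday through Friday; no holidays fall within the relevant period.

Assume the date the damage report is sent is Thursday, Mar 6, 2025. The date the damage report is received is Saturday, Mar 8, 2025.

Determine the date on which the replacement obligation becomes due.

Adding 87 calendar days to Mar 8, 2025 gives Jun 3, 2025, which is the last day of the repair period.
The date on which the replacement obligation becomes due: 10 business days after Tuesday, Jun 3, 2025, skipping weekends — Jun 4, Jun 5, Jun 6, Jun 9, Jun 10, Jun 11, Jun 12, Jun 13, Jun 16, Jun 17 — lands on Tuesday, Jun 17, 2025.

Jun 17, 2025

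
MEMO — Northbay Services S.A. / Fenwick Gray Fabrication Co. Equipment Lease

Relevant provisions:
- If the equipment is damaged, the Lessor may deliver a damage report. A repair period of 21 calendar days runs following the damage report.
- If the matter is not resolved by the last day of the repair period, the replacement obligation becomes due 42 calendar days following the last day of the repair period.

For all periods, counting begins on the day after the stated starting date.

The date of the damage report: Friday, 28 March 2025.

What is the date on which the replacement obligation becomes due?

30 May 2025

Adding 21 calendar days to 28 March 2025 gives 18 April 2025, which is the last day of the repair period.
The date on which the replacement obligation becomes due: 18 April 2025 + 42 days = 30 May 2025.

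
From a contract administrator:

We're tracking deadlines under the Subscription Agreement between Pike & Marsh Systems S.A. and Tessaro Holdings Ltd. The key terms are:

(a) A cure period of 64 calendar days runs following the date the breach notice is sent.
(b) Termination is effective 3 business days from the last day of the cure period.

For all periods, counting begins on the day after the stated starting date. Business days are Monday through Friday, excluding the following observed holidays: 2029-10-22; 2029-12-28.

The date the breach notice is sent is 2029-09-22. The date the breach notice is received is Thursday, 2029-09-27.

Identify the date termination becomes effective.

2029-11-28

The last day of the cure period: 64 calendar days after 2029-09-22 is 2029-11-25.
From Sunday, 2029-11-25, 3 business days (Nov 26, Nov 27, Nov 28, skipping weekends) brings us to Wednesday, 2029-11-28, which is the date termination becomes effective.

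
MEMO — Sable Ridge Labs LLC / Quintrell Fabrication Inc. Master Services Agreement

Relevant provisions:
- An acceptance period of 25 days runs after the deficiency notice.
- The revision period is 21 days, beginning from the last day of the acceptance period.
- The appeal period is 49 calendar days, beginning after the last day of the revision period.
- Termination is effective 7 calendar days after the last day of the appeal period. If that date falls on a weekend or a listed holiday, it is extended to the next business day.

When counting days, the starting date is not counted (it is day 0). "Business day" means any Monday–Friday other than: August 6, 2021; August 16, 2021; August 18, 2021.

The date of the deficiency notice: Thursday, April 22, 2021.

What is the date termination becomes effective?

August 2, 2021

The last day of the acceptance period: 25 calendar days after April 22, 2021 is May 17, 2021.
The last day of the revision period: May 17, 2021 + 21 days = June 7, 2021.
Adding 49 calendar days to June 7, 2021 gives July 26, 2021, which is the last day of the appeal period.
Adding 7 calendar days to July 26, 2021 gives August 2, 2021, which is the date termination becomes effective. August 2, 2021 is a Monday and is not a listed holiday, so no roll-forward applies.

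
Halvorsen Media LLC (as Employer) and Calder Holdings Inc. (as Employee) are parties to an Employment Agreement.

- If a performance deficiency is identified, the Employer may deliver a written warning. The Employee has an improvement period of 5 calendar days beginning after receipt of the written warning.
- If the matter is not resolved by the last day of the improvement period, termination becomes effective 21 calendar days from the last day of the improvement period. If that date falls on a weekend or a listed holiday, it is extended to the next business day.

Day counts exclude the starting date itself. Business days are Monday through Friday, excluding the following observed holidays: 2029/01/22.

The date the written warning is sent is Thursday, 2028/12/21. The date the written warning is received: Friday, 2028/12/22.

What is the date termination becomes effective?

The last day of the improvement period: 5 calendar days after 2028/12/22 is 2028/12/27.
Adding 21 calendar days to 2028/12/27 gives 2029/01/17, which is the date termination becomes effective. 2029/01/17 is a Wednesday and is not a listed holiday, so no roll-forward applies.

2029/01/17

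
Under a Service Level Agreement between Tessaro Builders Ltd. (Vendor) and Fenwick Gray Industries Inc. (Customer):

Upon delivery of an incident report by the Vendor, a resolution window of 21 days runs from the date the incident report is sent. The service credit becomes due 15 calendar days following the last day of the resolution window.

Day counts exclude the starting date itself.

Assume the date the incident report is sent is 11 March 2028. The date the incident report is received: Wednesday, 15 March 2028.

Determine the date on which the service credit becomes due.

16 April 2028

The last day of the resolution window: 21 calendar days after 11 March 2028 is 1 April 2028.
The date on which the service credit becomes due: 1 April 2028 + 15 days = 16 April 2028.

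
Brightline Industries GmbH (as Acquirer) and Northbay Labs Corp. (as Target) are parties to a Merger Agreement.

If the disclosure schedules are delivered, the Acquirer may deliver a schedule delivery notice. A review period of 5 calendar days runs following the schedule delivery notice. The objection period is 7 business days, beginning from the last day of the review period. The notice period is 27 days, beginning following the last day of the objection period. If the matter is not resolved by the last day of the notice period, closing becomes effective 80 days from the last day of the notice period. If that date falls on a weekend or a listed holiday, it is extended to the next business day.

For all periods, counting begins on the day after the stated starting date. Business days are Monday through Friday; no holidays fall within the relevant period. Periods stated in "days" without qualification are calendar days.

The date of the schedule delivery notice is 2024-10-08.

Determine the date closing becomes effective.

2025-02-06

Adding 5 calendar days to 2024-10-08 gives 2024-10-13, which is the last day of the review period.
The last day of the objection period: 7 business days after Sunday, 2024-10-13, skipping weekends — Oct 14, Oct 15, Oct 16, Oct 17, Oct 18, Oct 21, Oct 22 — lands on Tuesday, 2024-10-22.
The last day of the notice period: 2024-10-22 + 27 days = 2024-11-18.
The date closing becomes effective: 80 calendar days after 2024-11-18 is 2025-02-06. 2025-02-06 is a Thursday, so no roll-forward applies.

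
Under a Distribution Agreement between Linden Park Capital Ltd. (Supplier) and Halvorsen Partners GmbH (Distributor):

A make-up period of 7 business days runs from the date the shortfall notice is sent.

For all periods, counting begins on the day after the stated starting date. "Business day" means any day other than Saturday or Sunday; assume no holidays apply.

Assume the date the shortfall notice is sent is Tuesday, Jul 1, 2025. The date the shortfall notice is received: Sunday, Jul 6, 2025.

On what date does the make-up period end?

The last day of the make-up period: 7 business days after Tuesday, Jul 1, 2025, skipping weekends — Jul 2, Jul 3, Jul 4, Jul 7, Jul 8, Jul 9, Jul 10 — lands on Thursday, Jul 10, 2025.

Jul 10, 2025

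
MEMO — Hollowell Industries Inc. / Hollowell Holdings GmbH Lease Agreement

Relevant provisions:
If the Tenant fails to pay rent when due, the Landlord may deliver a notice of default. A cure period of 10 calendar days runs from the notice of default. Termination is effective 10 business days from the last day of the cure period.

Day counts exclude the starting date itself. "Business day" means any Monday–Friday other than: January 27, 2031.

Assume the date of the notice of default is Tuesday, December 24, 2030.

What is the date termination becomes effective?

Adding 10 calendar days to December 24, 2030 gives January 3, 2031, which is the last day of the cure period.
The date termination becomes effective: counting 10 business days from Friday, January 3, 2031 (Jan 6, Jan 7, Jan 8, Jan 9, Jan 10, Jan 13, Jan 14, Jan 15, Jan 16, Jan 17, skipping weekends) reaches Friday, January 17, 2031.

January 17, 2031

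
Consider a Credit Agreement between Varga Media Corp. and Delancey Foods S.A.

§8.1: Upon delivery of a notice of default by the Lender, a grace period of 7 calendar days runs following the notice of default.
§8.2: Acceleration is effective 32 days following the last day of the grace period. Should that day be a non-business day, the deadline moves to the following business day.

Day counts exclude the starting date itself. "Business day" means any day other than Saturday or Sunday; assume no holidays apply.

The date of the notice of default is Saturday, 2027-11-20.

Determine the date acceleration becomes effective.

2027-12-29

Adding 7 calendar days to 2027-11-20 gives 2027-11-27, which is the last day of the grace period.
The date acceleration becomes effective: 2027-11-27 + 32 days = 2027-12-29. 2027-12-29 is a Wednesday, so no roll-forward applies.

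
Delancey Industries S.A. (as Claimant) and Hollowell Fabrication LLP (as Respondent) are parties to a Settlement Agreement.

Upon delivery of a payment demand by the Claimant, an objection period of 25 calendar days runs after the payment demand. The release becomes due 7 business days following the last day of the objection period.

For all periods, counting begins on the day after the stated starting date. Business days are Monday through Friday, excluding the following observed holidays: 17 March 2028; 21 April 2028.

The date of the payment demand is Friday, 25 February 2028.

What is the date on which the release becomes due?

The last day of the objection period: 25 February 2028 + 25 days = 21 March 2028.
From Tuesday, 21 March 2028, 7 business days (Mar 22, Mar 23, Mar 24, Mar 27, Mar 28, Mar 29, Mar 30, skipping weekends) brings us to Thursday, 30 March 2028, which is the date on which the release becomes due.

30 March 2028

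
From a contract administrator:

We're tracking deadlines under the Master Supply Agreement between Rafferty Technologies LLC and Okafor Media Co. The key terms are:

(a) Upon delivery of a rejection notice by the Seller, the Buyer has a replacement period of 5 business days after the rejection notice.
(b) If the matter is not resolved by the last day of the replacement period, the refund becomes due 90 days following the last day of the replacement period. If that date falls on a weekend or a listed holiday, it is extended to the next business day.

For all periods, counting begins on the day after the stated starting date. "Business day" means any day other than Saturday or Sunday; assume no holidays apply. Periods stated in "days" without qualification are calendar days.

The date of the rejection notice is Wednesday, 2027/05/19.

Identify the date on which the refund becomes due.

The last day of the replacement period: 5 business days after Wednesday, 2027/05/19, skipping weekends — May 20, May 21, May 24, May 25, May 26 — lands on Wednesday, 2027/05/26.
The date on which the refund becomes due: 90 calendar days after 2027/05/26 is 2027/08/24. 2027/08/24 is a Tuesday, so no roll-forward applies.

2027/08/24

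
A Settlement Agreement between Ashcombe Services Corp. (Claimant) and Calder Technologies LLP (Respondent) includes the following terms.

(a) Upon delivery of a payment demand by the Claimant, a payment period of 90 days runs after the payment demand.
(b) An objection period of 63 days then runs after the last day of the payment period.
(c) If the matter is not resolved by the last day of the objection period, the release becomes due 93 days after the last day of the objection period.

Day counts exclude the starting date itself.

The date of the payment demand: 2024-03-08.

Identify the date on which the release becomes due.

The last day of the payment period: 90 calendar days after 2024-03-08 is 2024-06-06.
The last day of the objection period: 2024-06-06 + 63 days = 2024-08-08.
Adding 93 calendar days to 2024-08-08 gives 2024-11-09, which is the date on which the release becomes due.

2024-11-09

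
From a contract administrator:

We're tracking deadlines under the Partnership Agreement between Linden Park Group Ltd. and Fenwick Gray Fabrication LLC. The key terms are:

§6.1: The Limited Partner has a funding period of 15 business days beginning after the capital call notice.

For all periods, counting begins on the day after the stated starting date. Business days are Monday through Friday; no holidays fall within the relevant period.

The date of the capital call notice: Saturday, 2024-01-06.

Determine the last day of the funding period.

2024-01-26

The last day of the funding period: counting 15 business days from Saturday, 2024-01-06 (Jan 8, Jan 9, Jan 10, Jan 11, …, Jan 24, Jan 25, Jan 26, skipping weekends) reaches Friday, 2024-01-26.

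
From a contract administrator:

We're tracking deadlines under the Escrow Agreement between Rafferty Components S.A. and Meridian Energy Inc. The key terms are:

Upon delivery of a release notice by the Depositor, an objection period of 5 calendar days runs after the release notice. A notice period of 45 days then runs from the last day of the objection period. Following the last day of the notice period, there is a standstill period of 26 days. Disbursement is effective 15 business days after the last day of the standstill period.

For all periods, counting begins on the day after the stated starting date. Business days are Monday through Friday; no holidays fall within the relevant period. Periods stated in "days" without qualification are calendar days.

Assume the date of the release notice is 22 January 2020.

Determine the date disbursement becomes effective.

The last day of the objection period: 22 January 2020 + 5 days = 27 January 2020.
The last day of the notice period: 45 calendar days after 27 January 2020 is 12 March 2020.
Adding 26 calendar days to 12 March 2020 gives 7 April 2020, which is the last day of the standstill period.
The date disbursement becomes effective: 15 business days after Tuesday, 7 April 2020, skipping weekends — Apr 8, Apr 9, Apr 10, Apr 13, …, Apr 24, Apr 27, Apr 28 — lands on Tuesday, 28 April 2020.

28 April 2020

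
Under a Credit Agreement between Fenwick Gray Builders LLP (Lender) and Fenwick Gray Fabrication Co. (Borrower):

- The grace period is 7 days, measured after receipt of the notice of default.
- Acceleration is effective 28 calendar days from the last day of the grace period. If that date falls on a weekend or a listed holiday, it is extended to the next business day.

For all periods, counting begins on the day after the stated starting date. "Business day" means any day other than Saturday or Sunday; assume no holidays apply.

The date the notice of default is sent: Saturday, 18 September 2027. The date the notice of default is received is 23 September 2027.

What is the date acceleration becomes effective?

The last day of the grace period: 7 calendar days after 23 September 2027 is 30 September 2027.
Adding 28 calendar days to 30 September 2027 gives 28 October 2027, which is the date acceleration becomes effective. 28 October 2027 is a Thursday, so no roll-forward applies.

28 October 2027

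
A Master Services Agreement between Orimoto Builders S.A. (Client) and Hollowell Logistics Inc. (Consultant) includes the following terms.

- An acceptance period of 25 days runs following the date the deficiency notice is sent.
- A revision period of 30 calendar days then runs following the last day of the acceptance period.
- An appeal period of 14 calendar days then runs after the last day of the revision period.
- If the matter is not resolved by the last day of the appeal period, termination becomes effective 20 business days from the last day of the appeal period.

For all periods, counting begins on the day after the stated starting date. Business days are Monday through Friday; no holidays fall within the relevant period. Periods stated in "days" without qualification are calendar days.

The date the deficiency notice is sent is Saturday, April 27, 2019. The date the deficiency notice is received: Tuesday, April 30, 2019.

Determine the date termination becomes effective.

Adding 25 calendar days to April 27, 2019 gives May 22, 2019, which is the last day of the acceptance period.
The last day of the revision period: 30 calendar days after May 22, 2019 is June 21, 2019.
The last day of the appeal period: June 21, 2019 + 14 days = July 5, 2019.
From Friday, July 5, 2019, 20 business days (Jul 8, Jul 9, Jul 10, Jul 11, …, Jul 31, Aug 1, Aug 2, skipping weekends) brings us to Friday, August 2, 2019, which is the date termination becomes effective.

August 2, 2019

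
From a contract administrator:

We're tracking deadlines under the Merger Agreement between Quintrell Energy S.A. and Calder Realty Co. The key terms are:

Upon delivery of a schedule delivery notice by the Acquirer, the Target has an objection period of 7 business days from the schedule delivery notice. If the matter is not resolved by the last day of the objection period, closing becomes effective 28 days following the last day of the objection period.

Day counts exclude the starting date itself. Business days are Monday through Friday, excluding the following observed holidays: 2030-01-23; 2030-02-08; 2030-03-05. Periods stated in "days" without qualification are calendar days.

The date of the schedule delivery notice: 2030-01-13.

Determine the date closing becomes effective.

The last day of the objection period: counting 7 business days from Sunday, 2030-01-13 (Jan 14, Jan 15, Jan 16, Jan 17, Jan 18, Jan 21, Jan 22, skipping weekends) reaches Tuesday, 2030-01-22.
The date closing becomes effective: 2030-01-22 + 28 days = 2030-02-19.

2030-02-19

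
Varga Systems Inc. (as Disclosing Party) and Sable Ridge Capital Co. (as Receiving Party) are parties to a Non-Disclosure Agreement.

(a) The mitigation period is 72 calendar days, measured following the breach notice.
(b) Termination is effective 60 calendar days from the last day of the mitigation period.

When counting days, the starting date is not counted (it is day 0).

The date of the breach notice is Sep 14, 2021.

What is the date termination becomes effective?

Jan 24, 2022

The last day of the mitigation period: Sep 14, 2021 + 72 days = Nov 25, 2021.
The date termination becomes effective: 60 calendar days after Nov 25, 2021 is Jan 24, 2022.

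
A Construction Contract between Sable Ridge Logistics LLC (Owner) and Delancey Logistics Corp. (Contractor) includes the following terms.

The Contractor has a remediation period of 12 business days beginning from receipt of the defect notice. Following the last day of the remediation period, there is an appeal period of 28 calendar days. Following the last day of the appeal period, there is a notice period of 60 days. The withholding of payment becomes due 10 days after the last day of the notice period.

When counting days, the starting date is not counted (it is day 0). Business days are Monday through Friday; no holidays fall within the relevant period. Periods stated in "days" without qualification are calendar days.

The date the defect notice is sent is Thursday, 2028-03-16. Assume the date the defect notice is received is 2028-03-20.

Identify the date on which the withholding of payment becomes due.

The last day of the remediation period: counting 12 business days from Monday, 2028-03-20 (Mar 21, Mar 22, Mar 23, Mar 24, …, Apr 3, Apr 4, Apr 5, skipping weekends) reaches Wednesday, 2028-04-05.
The last day of the appeal period: 28 calendar days after 2028-04-05 is 2028-05-03.
The last day of the notice period: 2028-05-03 + 60 days = 2028-07-02.
The date on which the withholding of payment becomes due: 10 calendar days after 2028-07-02 is 2028-07-12.

2028-07-12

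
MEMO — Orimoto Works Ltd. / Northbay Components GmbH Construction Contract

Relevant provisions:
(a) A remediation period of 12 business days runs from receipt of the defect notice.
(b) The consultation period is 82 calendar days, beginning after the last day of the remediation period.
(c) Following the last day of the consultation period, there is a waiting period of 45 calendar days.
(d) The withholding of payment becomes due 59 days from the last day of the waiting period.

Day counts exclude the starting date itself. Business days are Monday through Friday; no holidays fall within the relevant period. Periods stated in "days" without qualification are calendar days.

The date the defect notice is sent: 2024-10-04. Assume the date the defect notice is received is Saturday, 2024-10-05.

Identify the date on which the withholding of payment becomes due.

From Saturday, 2024-10-05, 12 business days (Oct 7, Oct 8, Oct 9, Oct 10, …, Oct 18, Oct 21, Oct 22, skipping weekends) brings us to Tuesday, 2024-10-22, which is the last day of the remediation period.
The last day of the consultation period: 82 calendar days after 2024-10-22 is 2025-01-12.
Adding 45 calendar days to 2025-01-12 gives 2025-02-26, which is the last day of the waiting period.
The date on which the withholding of payment becomes due: 2025-02-26 + 59 days = 2025-04-26.

2025-04-26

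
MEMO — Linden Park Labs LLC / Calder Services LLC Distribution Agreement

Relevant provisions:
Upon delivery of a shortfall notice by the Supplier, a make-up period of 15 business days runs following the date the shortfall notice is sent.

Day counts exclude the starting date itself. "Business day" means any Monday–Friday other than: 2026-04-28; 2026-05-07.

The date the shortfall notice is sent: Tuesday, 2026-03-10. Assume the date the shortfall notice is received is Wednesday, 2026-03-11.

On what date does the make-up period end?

2026-03-31

From Tuesday, 2026-03-10, 15 business days (Mar 11, Mar 12, Mar 13, Mar 16, …, Mar 27, Mar 30, Mar 31, skipping weekends) brings us to Tuesday, 2026-03-31, which is the last day of the make-up period.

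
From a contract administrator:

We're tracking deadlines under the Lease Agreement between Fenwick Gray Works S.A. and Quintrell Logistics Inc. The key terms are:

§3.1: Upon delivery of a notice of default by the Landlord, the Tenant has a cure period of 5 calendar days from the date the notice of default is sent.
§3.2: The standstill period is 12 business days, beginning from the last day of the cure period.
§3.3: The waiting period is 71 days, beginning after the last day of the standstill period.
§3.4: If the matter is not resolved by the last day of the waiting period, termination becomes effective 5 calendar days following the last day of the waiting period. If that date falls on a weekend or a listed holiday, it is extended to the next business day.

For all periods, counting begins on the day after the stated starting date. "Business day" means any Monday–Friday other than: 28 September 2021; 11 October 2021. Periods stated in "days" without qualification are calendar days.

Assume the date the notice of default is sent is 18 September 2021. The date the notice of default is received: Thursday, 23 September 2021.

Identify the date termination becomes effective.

The last day of the cure period: 18 September 2021 + 5 days = 23 September 2021.
From Thursday, 23 September 2021, 12 business days (Sep 24, Sep 27, Sep 29, Sep 30, …, Oct 8, Oct 12, Oct 13, skipping weekends and the listed holidays on Sep 28, Oct 11) brings us to Wednesday, 13 October 2021, which is the last day of the standstill period.
The last day of the waiting period: 13 October 2021 + 71 days = 23 December 2021.
The date termination becomes effective: 23 December 2021 + 5 days = 28 December 2021. 28 December 2021 is a Tuesday and is not a listed holiday, so no roll-forward applies.

28 December 2021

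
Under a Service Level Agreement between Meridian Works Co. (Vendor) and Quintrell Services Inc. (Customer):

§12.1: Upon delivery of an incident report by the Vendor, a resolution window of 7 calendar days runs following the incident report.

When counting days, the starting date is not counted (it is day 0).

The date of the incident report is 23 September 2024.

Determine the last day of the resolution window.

30 September 2024

Adding 7 calendar days to 23 September 2024 gives 30 September 2024, which is the last day of the resolution window.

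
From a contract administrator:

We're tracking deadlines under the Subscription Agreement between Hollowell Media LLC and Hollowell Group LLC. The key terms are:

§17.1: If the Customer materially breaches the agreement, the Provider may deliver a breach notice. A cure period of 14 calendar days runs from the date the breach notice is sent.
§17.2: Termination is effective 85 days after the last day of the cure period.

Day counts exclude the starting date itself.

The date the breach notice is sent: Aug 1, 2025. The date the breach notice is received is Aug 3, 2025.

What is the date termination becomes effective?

The last day of the cure period: Aug 1, 2025 + 14 days = Aug 15, 2025.
The date termination becomes effective: 85 calendar days after Aug 15, 2025 is Nov 8, 2025.

Nov 8, 2025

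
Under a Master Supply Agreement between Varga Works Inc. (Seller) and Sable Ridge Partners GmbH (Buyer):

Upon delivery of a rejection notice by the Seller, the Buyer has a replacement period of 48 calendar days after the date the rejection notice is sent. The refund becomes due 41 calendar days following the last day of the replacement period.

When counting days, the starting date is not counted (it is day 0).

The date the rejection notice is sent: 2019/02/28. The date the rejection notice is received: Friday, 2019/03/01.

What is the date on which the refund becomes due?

2019/05/28

Adding 48 calendar days to 2019/02/28 gives 2019/04/17, which is the last day of the replacement period.
The date on which the refund becomes due: 41 calendar days after 2019/04/17 is 2019/05/28.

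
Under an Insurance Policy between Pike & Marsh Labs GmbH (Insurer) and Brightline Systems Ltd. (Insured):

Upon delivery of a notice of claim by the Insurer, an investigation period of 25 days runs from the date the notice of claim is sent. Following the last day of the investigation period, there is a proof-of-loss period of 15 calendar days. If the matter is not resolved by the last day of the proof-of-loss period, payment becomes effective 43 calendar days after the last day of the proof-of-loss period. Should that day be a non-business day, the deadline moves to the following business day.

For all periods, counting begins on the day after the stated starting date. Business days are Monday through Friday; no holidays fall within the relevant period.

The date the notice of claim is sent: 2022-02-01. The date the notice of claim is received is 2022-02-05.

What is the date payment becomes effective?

2022-04-25

The last day of the investigation period: 25 calendar days after 2022-02-01 is 2022-02-26.
The last day of the proof-of-loss period: 15 calendar days after 2022-02-26 is 2022-03-13.
The date payment becomes effective: 43 calendar days after 2022-03-13 is 2022-04-25. 2022-04-25 is a Monday, so no roll-forward applies.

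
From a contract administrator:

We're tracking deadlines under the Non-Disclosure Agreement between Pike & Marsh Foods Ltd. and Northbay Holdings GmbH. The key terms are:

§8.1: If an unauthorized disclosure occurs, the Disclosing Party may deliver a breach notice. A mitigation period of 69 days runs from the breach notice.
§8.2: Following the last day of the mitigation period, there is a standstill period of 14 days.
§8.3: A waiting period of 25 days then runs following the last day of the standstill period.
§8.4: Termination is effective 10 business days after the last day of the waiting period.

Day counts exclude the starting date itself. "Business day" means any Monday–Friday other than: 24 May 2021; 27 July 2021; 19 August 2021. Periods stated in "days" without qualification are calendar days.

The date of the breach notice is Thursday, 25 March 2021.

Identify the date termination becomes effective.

The last day of the mitigation period: 25 March 2021 + 69 days = 2 June 2021.
The last day of the standstill period: 2 June 2021 + 14 days = 16 June 2021.
Adding 25 calendar days to 16 June 2021 gives 11 July 2021, which is the last day of the waiting period.
From Sunday, 11 July 2021, 10 business days (Jul 12, Jul 13, Jul 14, Jul 15, Jul 16, Jul 19, Jul 20, Jul 21, Jul 22, Jul 23, skipping weekends) brings us to Friday, 23 July 2021, which is the date termination becomes effective.

23 July 2021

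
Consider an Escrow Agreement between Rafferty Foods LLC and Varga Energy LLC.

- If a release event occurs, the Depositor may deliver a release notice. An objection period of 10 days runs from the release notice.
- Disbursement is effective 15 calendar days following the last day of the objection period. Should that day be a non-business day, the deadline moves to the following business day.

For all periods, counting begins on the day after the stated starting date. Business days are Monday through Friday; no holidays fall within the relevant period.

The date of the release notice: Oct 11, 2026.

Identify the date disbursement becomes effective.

The last day of the objection period: 10 calendar days after Oct 11, 2026 is Oct 21, 2026.
Adding 15 calendar days to Oct 21, 2026 gives Nov 5, 2026, which is the date disbursement becomes effective. Nov 5, 2026 is a Thursday, so no roll-forward applies.

Nov 5, 2026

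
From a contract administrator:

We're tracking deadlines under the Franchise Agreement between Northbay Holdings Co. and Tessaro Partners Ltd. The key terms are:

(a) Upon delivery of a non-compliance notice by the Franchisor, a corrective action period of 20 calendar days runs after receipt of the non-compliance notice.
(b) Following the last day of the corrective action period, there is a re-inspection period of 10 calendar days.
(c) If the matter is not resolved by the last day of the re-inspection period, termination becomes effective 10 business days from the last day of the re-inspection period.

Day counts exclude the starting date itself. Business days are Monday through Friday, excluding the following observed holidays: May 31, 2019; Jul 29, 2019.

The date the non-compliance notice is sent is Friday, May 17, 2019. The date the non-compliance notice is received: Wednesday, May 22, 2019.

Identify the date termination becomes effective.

The last day of the corrective action period: May 22, 2019 + 20 days = Jun 11, 2019.
The last day of the re-inspection period: Jun 11, 2019 + 10 days = Jun 21, 2019.
The date termination becomes effective: 10 business days after Friday, Jun 21, 2019, skipping weekends — Jun 24, Jun 25, Jun 26, Jun 27, Jun 28, Jul 1, Jul 2, Jul 3, Jul 4, Jul 5 — lands on Friday, Jul 5, 2019.

Jul 5, 2019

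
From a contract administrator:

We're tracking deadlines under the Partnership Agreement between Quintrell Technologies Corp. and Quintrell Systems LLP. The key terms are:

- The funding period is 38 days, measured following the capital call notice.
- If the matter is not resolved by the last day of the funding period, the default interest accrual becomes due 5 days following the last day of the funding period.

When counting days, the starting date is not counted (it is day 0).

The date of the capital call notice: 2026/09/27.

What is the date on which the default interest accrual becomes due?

2026/11/09

Adding 38 calendar days to 2026/09/27 gives 2026/11/04, which is the last day of the funding period.
Adding 5 calendar days to 2026/11/04 gives 2026/11/09, which is the date on which the default interest accrual becomes due.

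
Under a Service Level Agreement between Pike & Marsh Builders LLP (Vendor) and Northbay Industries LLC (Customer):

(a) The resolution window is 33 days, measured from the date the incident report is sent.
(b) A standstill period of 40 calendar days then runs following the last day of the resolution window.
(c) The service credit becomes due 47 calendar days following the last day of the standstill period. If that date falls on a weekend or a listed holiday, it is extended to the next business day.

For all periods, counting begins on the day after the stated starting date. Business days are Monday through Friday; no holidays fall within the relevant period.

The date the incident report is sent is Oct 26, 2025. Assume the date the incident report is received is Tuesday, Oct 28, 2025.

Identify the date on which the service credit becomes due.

The last day of the resolution window: 33 calendar days after Oct 26, 2025 is Nov 28, 2025.
Adding 40 calendar days to Nov 28, 2025 gives Jan 7, 2026, which is the last day of the standstill period.
Adding 47 calendar days to Jan 7, 2026 gives Feb 23, 2026, which is the date on which the service credit becomes due. Feb 23, 2026 is a Monday, so no roll-forward applies.

Feb 23, 2026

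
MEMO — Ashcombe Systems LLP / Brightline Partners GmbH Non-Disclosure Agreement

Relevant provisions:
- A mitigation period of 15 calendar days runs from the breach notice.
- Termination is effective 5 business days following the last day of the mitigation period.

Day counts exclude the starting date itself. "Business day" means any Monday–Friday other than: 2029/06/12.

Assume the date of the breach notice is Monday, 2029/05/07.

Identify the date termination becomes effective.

2029/05/29

Adding 15 calendar days to 2029/05/07 gives 2029/05/22, which is the last day of the mitigation period.
From Tuesday, 2029/05/22, 5 business days (May 23, May 24, May 25, May 28, May 29, skipping weekends) brings us to Tuesday, 2029/05/29, which is the date termination becomes effective.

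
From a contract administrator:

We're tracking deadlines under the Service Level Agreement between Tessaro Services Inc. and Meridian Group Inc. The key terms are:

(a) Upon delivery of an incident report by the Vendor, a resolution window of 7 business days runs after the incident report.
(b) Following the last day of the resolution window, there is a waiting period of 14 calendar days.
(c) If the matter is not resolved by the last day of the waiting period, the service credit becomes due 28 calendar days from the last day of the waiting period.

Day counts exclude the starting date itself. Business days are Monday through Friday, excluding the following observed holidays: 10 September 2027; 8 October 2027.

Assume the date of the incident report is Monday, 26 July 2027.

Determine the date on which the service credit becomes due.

From Monday, 26 July 2027, 7 business days (Jul 27, Jul 28, Jul 29, Jul 30, Aug 2, Aug 3, Aug 4, skipping weekends) brings us to Wednesday, 4 August 2027, which is the last day of the resolution window.
The last day of the waiting period: 14 calendar days after 4 August 2027 is 18 August 2027.
The date on which the service credit becomes due: 18 August 2027 + 28 days = 15 September 2027.

15 September 2027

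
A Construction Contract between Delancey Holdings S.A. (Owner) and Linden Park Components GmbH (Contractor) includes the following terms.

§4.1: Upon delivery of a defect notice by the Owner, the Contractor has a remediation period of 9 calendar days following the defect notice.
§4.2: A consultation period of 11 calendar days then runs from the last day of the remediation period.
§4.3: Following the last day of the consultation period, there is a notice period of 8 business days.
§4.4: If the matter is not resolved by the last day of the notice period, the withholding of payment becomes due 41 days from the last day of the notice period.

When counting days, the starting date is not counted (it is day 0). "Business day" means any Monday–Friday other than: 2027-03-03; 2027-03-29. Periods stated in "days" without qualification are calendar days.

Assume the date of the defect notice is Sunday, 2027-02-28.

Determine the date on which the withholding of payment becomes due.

The last day of the remediation period: 2027-02-28 + 9 days = 2027-03-09.
The last day of the consultation period: 2027-03-09 + 11 days = 2027-03-20.
From Saturday, 2027-03-20, 8 business days (Mar 22, Mar 23, Mar 24, Mar 25, Mar 26, Mar 30, Mar 31, Apr 1, skipping weekends and the listed holiday on Mar 29) brings us to Thursday, 2027-04-01, which is the last day of the notice period.
The date on which the withholding of payment becomes due: 41 calendar days after 2027-04-01 is 2027-05-12.

2027-05-12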